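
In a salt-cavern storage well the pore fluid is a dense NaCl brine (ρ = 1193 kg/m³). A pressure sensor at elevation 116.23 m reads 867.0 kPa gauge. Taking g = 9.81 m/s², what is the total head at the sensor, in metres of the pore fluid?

h ≈ 190.31 m

ψ = P/(ρg) = 867.0×1000 / (1193 × 9.81) = 74.08 m.
h = z + ψ = 116.23 + 74.08 = 190.31 m.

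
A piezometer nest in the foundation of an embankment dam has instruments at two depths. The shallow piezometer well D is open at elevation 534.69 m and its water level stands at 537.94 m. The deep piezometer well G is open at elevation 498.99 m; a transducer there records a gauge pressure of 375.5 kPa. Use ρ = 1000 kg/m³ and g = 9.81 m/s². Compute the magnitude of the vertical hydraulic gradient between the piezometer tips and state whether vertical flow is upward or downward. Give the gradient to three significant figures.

|i_v| ≈ 0.0188; vertical flow is downward

Total head at well D: h = 537.94 m (water level in the standpipe).
Pressure head at well G: ψ = P/(ρg) = 375.5×1000 / (1000 × 9.81) = 38.28 m.
Total head at well G: h = z + ψ = 498.99 + 38.28 = 537.27 m.
Δh = h(well D) − h(well G) = 537.94 − 537.27 = 0.67 m.
Vertical separation Δz = 534.69 − 498.99 = 35.70 m.
|i_v| = |Δh| / Δz = 0.67 / 35.70 = 0.0188.
Head is higher in the shallow piezometer, so vertical flow is downward (recharge condition).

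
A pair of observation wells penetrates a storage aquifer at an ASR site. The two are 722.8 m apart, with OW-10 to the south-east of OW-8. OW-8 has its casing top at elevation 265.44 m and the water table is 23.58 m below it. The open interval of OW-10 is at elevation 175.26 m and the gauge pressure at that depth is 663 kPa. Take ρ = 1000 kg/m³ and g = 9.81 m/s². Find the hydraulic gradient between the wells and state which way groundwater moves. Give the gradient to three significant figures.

i ≈ 0.00136; groundwater flows toward the north-west

Total head at OW-8: h = 265.44 − 23.58 = 241.86 m.
Pressure head at OW-10: ψ = P/(ρg) = 663×1000 / (1000 × 9.81) = 67.58 m.
Total head at OW-10: h = z + ψ = 175.26 + 67.58 = 242.84 m.
Head difference: h(OW-8) − h(OW-10) = 241.86 − 242.84 = -0.98 m.
Hydraulic gradient: i = |Δh| / L = 0.98 / 722.8 = 0.00136.
Flow is from higher to lower head: from OW-10 toward OW-8, i.e. toward the north-west.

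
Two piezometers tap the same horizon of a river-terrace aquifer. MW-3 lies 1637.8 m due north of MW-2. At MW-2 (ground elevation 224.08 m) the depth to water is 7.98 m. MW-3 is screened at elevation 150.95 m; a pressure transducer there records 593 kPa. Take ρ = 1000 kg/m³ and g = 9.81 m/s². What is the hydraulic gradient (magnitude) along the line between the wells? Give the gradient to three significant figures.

i ≈ 0.00287

Total head at MW-2: h = 224.08 − 7.98 = 216.10 m.
Pressure head at MW-3: ψ = P/(ρg) = 593×1000 / (1000 × 9.81) = 60.45 m.
Total head at MW-3: h = z + ψ = 150.95 + 60.45 = 211.40 m.
Head difference: h(MW-2) − h(MW-3) = 216.10 − 211.40 = 4.70 m.
Hydraulic gradient: i = |Δh| / L = 4.70 / 1637.8 = 0.00287.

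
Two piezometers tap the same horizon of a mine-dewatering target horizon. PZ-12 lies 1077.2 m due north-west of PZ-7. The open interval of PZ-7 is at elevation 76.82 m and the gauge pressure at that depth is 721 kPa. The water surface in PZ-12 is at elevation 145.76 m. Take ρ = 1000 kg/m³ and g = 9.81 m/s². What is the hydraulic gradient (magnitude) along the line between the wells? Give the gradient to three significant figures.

Pressure head at PZ-7: ψ = P/(ρg) = 721×1000 / (1000 × 9.81) = 73.50 m.
Total head at PZ-7: h = z + ψ = 76.82 + 73.50 = 150.32 m.
Total head at PZ-12: h = 145.76 m (water level in the piezometer is the total head).
Head difference: h(PZ-7) − h(PZ-12) = 150.32 − 145.76 = 4.56 m.
Hydraulic gradient: i = |Δh| / L = 4.56 / 1077.2 = 0.00423.

i ≈ 0.00423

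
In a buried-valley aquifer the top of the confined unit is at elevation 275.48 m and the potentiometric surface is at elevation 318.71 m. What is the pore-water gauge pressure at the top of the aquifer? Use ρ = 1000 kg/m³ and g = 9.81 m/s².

P ≈ 424 kPa

Pressure head at the aquifer top: ψ = h − z = 318.71 − 275.48 = 43.23 m.
P = ρgψ = 1000 × 9.81 × 43.23 = 424086 Pa ≈ 424 kPa.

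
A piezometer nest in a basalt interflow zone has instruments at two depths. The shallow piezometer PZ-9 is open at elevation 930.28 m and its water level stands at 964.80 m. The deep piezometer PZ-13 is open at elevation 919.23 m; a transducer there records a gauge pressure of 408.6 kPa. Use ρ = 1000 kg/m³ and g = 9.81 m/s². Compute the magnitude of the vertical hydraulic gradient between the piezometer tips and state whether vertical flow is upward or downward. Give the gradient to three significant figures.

|i_v| ≈ 0.355; vertical flow is downward

Total head at PZ-9: h = 964.80 m (water level in the standpipe).
Pressure head at PZ-13: ψ = P/(ρg) = 408.6×1000 / (1000 × 9.81) = 41.65 m.
Total head at PZ-13: h = z + ψ = 919.23 + 41.65 = 960.88 m.
Δh = h(PZ-9) − h(PZ-13) = 964.80 − 960.88 = 3.92 m.
Vertical separation Δz = 930.28 − 919.23 = 11.05 m.
|i_v| = |Δh| / Δz = 3.92 / 11.05 = 0.355.
Head is higher in the shallow piezometer, so vertical flow is downward (recharge condition).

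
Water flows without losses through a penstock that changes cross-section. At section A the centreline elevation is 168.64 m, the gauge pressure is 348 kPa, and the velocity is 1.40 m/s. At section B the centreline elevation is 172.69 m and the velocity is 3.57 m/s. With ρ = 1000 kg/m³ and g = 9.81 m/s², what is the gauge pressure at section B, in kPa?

Pressure head at A: ψ₁ = P₁/(ρg) = 348×1000 / (1000 × 9.81) = 35.47 m.
Velocity heads: v₁²/2g = 1.40²/19.62 = 0.100 m; v₂²/2g = 3.57²/19.62 = 0.650 m.
Total head H = z₁ + ψ₁ + v₁²/2g = 168.64 + 35.47 + 0.100 = 204.21 m.
ψ₂ = H − z₂ − v₂²/2g = 204.21 − 172.69 − 0.650 = 30.87 m.
P₂ = ρgψ₂ = 1000 × 9.81 × 30.87 ≈ 303 kPa.

P₂ ≈ 303 kPa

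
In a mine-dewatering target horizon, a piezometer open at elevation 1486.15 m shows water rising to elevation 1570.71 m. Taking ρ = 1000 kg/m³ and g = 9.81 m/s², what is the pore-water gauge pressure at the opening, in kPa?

P ≈ 830 kPa

Pressure head ψ = h − z = 1570.71 − 1486.15 = 84.56 m.
P = ρgψ = 1000 × 9.81 × 84.56 = 829534 Pa ≈ 830 kPa.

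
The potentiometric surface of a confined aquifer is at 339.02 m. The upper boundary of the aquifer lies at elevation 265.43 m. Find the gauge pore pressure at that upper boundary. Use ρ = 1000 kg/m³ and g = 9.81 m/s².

Pressure head at the aquifer top: ψ = h − z = 339.02 − 265.43 = 73.59 m.
P = ρgψ = 1000 × 9.81 × 73.59 = 721918 Pa ≈ 722 kPa.

P ≈ 722 kPa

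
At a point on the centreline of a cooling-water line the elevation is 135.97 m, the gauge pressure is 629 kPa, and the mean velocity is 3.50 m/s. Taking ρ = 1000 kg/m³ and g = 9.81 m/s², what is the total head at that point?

Pressure head ψ = P/(ρg) = 629×1000 / (1000 × 9.81) = 64.12 m.
Velocity head = v²/(2g) = 3.50² / (2 × 9.81) = 0.624 m.
h = z + ψ + v²/(2g) = 135.97 + 64.12 + 0.624 = 200.71 m.

h ≈ 200.71 m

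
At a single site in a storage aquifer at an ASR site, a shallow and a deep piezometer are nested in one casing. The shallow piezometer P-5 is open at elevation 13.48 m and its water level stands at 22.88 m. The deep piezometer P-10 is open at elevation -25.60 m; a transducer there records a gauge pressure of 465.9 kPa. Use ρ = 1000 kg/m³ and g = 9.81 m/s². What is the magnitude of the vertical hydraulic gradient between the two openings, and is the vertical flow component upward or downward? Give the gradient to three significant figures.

|i_v| ≈ 0.0253; vertical flow is downward

Total head at P-5: h = 22.88 m (water level in the standpipe).
Pressure head at P-10: ψ = P/(ρg) = 465.9×1000 / (1000 × 9.81) = 47.49 m.
Total head at P-10: h = z + ψ = -25.60 + 47.49 = 21.89 m.
Δh = h(P-5) − h(P-10) = 22.88 − 21.89 = 0.99 m.
Vertical separation Δz = 13.48 − (-25.60) = 39.08 m.
|i_v| = |Δh| / Δz = 0.99 / 39.08 = 0.0253.
Head is higher in the shallow piezometer, so vertical flow is downward (recharge condition).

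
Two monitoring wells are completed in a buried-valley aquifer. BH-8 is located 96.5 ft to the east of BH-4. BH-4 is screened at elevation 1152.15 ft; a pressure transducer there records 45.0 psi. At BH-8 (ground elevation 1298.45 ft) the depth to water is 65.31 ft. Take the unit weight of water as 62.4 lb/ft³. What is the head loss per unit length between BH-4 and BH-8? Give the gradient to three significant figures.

i ≈ 0.237 ft/ft

Pressure head at BH-4: ψ = 144·P/γ = 144 × 45.0 / 62.4 = 103.85 ft.
Total head at BH-4: h = z + ψ = 1152.15 + 103.85 = 1256.00 ft.
Total head at BH-8: h = 1298.45 − 65.31 = 1233.14 ft.
Head difference: h(BH-4) − h(BH-8) = 1256.00 − 1233.14 = 22.86 ft.
Hydraulic gradient: i = |Δh| / L = 22.86 / 96.5 = 0.237.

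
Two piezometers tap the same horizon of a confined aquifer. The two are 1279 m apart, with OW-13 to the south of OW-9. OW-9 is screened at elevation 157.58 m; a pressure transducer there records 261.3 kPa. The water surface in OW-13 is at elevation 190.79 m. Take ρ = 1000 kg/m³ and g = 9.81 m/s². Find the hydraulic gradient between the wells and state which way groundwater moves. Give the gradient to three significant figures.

i ≈ 0.00514; groundwater flows toward the north

Pressure head at OW-9: ψ = P/(ρg) = 261.3×1000 / (1000 × 9.81) = 26.64 m.
Total head at OW-9: h = z + ψ = 157.58 + 26.64 = 184.22 m.
Total head at OW-13: h = 190.79 m (water level in the piezometer is the total head).
Head difference: h(OW-9) − h(OW-13) = 184.22 − 190.79 = -6.57 m.
Hydraulic gradient: i = |Δh| / L = 6.57 / 1279 = 0.00514.
Flow is from higher to lower head: from OW-13 toward OW-9, i.e. toward the north.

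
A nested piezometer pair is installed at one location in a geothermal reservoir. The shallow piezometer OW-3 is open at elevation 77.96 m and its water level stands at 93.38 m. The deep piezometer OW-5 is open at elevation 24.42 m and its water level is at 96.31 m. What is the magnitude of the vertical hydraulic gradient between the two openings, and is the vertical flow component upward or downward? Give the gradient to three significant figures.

Total head at OW-3: h = 93.38 m (water level in the standpipe).
Total head at OW-5: h = 96.31 m.
Δh = h(OW-3) − h(OW-5) = 93.38 − 96.31 = -2.93 m.
Vertical separation Δz = 77.96 − 24.42 = 53.54 m.
|i_v| = |Δh| / Δz = 2.93 / 53.54 = 0.0547.
Head is higher in the deep piezometer, so vertical flow is upward (discharge condition).

|i_v| ≈ 0.0547; vertical flow is upward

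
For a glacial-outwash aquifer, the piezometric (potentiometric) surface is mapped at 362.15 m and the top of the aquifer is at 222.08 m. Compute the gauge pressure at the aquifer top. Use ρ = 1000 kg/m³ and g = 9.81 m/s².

P ≈ 1370 kPa

Pressure head at the aquifer top: ψ = h − z = 362.15 − 222.08 = 140.07 m.
P = ρgψ = 1000 × 9.81 × 140.07 = 1374087 Pa ≈ 1370 kPa.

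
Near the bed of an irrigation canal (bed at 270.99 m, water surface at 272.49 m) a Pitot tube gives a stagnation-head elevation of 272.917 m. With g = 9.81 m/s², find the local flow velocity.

v ≈ 2.89 m/s

Near the bed, under hydrostatic conditions, the piezometric head (z + ψ) equals the free-surface elevation, 272.49 m.
Velocity head = total − piezometric = 272.917 − 272.49 = 0.427 m.
v = √(2g·h_v) = √(2 × 9.81 × 0.427) = 2.89 m/s.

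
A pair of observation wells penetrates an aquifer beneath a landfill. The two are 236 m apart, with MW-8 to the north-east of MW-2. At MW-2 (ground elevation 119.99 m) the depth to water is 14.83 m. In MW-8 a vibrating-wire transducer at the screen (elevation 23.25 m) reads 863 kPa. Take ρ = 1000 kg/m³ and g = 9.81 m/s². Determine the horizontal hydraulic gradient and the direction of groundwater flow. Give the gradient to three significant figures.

i ≈ 0.0257; groundwater flows toward the south-west

Total head at MW-2: h = 119.99 − 14.83 = 105.16 m.
Pressure head at MW-8: ψ = P/(ρg) = 863×1000 / (1000 × 9.81) = 87.97 m.
Total head at MW-8: h = z + ψ = 23.25 + 87.97 = 111.22 m.
Head difference: h(MW-2) − h(MW-8) = 105.16 − 111.22 = -6.06 m.
Hydraulic gradient: i = |Δh| / L = 6.06 / 236 = 0.0257.
Flow is from higher to lower head: from MW-8 toward MW-2, i.e. toward the south-west.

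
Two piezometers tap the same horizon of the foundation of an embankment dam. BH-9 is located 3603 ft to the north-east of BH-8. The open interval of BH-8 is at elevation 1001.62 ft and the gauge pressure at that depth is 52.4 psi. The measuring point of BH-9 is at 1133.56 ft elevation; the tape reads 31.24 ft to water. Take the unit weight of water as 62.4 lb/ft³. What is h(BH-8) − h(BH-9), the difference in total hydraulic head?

Pressure head at BH-8: ψ = 144·P/γ = 144 × 52.4 / 62.4 = 120.92 ft.
Total head at BH-8: h = z + ψ = 1001.62 + 120.92 = 1122.54 ft.
Total head at BH-9: h = 1133.56 − 31.24 = 1102.32 ft.
Head difference: h(BH-8) − h(BH-9) = 1122.54 − 1102.32 = 20.22 ft.

Δh ≈ 20.22 ft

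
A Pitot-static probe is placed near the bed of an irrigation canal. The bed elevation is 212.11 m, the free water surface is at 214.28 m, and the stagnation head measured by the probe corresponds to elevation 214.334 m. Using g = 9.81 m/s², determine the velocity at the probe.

v ≈ 1.03 m/s

Near the bed, under hydrostatic conditions, the piezometric head (z + ψ) equals the free-surface elevation, 214.28 m.
Velocity head = total − piezometric = 214.334 − 214.28 = 0.054 m.
v = √(2g·h_v) = √(2 × 9.81 × 0.054) = 1.03 m/s.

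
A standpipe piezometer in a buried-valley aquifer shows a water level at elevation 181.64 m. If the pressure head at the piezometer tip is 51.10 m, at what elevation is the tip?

z = h − ψ = 181.64 − 51.10 = 130.54 m.

z ≈ 130.54 m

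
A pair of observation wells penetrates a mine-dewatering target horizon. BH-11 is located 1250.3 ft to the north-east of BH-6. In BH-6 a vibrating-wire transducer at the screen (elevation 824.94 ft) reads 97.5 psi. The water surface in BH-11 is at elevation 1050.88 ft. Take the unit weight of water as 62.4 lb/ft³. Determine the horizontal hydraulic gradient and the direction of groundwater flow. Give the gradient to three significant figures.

i ≈ 0.000752; groundwater flows toward the south-west

Pressure head at BH-6: ψ = 144·P/γ = 144 × 97.5 / 62.4 = 225.00 ft.
Total head at BH-6: h = z + ψ = 824.94 + 225.00 = 1049.94 ft.
Total head at BH-11: h = 1050.88 ft (water level in the piezometer is the total head).
Head difference: h(BH-6) − h(BH-11) = 1049.94 − 1050.88 = -0.94 ft.
Hydraulic gradient: i = |Δh| / L = 0.94 / 1250.3 = 0.000752.
Flow is from higher to lower head: from BH-11 toward BH-6, i.e. toward the south-west.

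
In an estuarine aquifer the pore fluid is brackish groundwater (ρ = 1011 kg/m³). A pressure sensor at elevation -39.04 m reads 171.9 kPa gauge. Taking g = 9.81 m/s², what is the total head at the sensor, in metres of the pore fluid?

h ≈ -21.71 m

ψ = P/(ρg) = 171.9×1000 / (1011 × 9.81) = 17.33 m.
h = z + ψ = -39.04 + 17.33 = -21.71 m.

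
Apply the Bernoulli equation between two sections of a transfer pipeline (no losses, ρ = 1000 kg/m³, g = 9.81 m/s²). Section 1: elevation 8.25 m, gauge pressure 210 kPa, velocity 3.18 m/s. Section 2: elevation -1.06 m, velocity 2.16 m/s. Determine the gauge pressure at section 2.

Pressure head at 1: ψ₁ = P₁/(ρg) = 210×1000 / (1000 × 9.81) = 21.41 m.
Velocity heads: v₁²/2g = 3.18²/19.62 = 0.515 m; v₂²/2g = 2.16²/19.62 = 0.238 m.
Total head H = z₁ + ψ₁ + v₁²/2g = 8.25 + 21.41 + 0.515 = 30.18 m.
ψ₂ = H − z₂ − v₂²/2g = 30.18 − (-1.06) − 0.238 = 31.00 m.
P₂ = ρgψ₂ = 1000 × 9.81 × 31.00 ≈ 304 kPa.

P₂ ≈ 304 kPa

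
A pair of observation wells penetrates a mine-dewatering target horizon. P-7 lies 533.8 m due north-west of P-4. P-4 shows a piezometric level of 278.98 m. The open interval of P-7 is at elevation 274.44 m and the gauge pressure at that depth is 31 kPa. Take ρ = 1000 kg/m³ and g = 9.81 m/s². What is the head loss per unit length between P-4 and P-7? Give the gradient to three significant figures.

i ≈ 0.00259 m/m

Total head at P-4: h = 278.98 m (water level in the piezometer is the total head).
Pressure head at P-7: ψ = P/(ρg) = 31×1000 / (1000 × 9.81) = 3.16 m.
Total head at P-7: h = z + ψ = 274.44 + 3.16 = 277.60 m.
Head difference: h(P-4) − h(P-7) = 278.98 − 277.60 = 1.38 m.
Hydraulic gradient: i = |Δh| / L = 1.38 / 533.8 = 0.00259.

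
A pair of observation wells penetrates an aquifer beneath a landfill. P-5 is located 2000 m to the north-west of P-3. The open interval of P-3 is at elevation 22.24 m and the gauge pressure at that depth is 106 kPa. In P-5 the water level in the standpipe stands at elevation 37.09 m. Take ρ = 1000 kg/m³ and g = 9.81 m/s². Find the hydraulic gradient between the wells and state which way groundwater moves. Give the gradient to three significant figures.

i ≈ 0.00202; groundwater flows toward the south-east

Pressure head at P-3: ψ = P/(ρg) = 106×1000 / (1000 × 9.81) = 10.81 m.
Total head at P-3: h = z + ψ = 22.24 + 10.81 = 33.05 m.
Total head at P-5: h = 37.09 m (water level in the piezometer is the total head).
Head difference: h(P-3) − h(P-5) = 33.05 − 37.09 = -4.04 m.
Hydraulic gradient: i = |Δh| / L = 4.04 / 2000 = 0.00202.
Flow is from higher to lower head: from P-5 toward P-3, i.e. toward the south-east.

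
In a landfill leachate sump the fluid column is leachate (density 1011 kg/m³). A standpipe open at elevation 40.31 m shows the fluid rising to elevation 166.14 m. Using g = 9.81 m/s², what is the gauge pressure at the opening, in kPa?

Pressure head ψ = h − z = 166.14 − 40.31 = 125.83 m.
P = ρgψ = 1011 × 9.81 × 125.83 = 1247971 Pa ≈ 1250 kPa.

P ≈ 1250 kPa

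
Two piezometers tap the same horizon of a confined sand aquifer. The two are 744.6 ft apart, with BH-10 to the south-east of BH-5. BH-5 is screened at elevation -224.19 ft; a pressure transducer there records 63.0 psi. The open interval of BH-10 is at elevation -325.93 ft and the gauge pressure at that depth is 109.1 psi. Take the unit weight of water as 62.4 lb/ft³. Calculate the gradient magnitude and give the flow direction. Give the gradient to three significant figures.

Pressure head at BH-5: ψ = 144·P/γ = 144 × 63.0 / 62.4 = 145.38 ft.
Total head at BH-5: h = z + ψ = -224.19 + 145.38 = -78.81 ft.
Pressure head at BH-10: ψ = 144·P/γ = 144 × 109.1 / 62.4 = 251.77 ft.
Total head at BH-10: h = z + ψ = -325.93 + 251.77 = -74.16 ft.
Head difference: h(BH-5) − h(BH-10) = -78.81 − (-74.16) = -4.65 ft.
Hydraulic gradient: i = |Δh| / L = 4.65 / 744.6 = 0.00624.
Flow is from higher to lower head: from BH-10 toward BH-5, i.e. toward the north-west.

i ≈ 0.00624; groundwater flows toward the north-west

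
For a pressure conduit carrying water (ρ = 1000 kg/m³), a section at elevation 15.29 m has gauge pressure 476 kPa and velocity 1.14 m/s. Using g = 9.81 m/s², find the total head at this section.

h ≈ 63.88 m

Pressure head ψ = P/(ρg) = 476×1000 / (1000 × 9.81) = 48.52 m.
Velocity head = v²/(2g) = 1.14² / (2 × 9.81) = 0.066 m.
h = z + ψ + v²/(2g) = 15.29 + 48.52 + 0.066 = 63.88 m.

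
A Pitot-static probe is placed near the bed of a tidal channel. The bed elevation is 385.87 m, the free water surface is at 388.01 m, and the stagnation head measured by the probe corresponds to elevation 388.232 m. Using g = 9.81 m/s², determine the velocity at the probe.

Near the bed, under hydrostatic conditions, the piezometric head (z + ψ) equals the free-surface elevation, 388.01 m.
Velocity head = total − piezometric = 388.232 − 388.01 = 0.222 m.
v = √(2g·h_v) = √(2 × 9.81 × 0.222) = 2.09 m/s.

v ≈ 2.09 m/s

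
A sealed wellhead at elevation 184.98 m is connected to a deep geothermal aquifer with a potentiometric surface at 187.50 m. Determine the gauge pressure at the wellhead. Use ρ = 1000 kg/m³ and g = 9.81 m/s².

P ≈ 24.7 kPa

Head above the cap: Δh = 187.50 − 184.98 = 2.52 m.
P = ρgΔh = 1000 × 9.81 × 2.52 = 24721 Pa ≈ 24.7 kPa.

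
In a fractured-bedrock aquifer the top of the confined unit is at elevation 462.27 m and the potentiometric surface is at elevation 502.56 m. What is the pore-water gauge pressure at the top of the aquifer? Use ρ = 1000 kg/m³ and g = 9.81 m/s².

P ≈ 395 kPa

Pressure head at the aquifer top: ψ = h − z = 502.56 − 462.27 = 40.29 m.
P = ρgψ = 1000 × 9.81 × 40.29 = 395245 Pa ≈ 395 kPa.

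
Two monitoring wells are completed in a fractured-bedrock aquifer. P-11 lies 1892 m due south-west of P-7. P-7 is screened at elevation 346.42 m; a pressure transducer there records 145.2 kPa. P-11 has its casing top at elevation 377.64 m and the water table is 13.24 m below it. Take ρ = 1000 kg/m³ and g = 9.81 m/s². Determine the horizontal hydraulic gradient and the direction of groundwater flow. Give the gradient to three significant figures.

i ≈ 0.00168; groundwater flows toward the north-east

Pressure head at P-7: ψ = P/(ρg) = 145.2×1000 / (1000 × 9.81) = 14.80 m.
Total head at P-7: h = z + ψ = 346.42 + 14.80 = 361.22 m.
Total head at P-11: h = 377.64 − 13.24 = 364.40 m.
Head difference: h(P-7) − h(P-11) = 361.22 − 364.40 = -3.18 m.
Hydraulic gradient: i = |Δh| / L = 3.18 / 1892 = 0.00168.
Flow is from higher to lower head: from P-11 toward P-7, i.e. toward the north-east.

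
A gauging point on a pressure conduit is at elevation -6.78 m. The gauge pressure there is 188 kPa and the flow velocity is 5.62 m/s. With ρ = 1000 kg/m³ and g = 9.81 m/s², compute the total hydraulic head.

h ≈ 13.99 m

Pressure head ψ = P/(ρg) = 188×1000 / (1000 × 9.81) = 19.16 m.
Velocity head = v²/(2g) = 5.62² / (2 × 9.81) = 1.610 m.
h = z + ψ + v²/(2g) = -6.78 + 19.16 + 1.610 = 13.99 m.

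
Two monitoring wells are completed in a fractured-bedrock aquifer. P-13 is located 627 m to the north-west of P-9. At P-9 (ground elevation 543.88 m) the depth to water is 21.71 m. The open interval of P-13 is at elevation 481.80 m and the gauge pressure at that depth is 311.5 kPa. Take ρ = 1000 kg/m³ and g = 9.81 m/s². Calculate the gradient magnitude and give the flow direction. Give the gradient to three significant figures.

i ≈ 0.0137; groundwater flows toward the north-west

Total head at P-9: h = 543.88 − 21.71 = 522.17 m.
Pressure head at P-13: ψ = P/(ρg) = 311.5×1000 / (1000 × 9.81) = 31.75 m.
Total head at P-13: h = z + ψ = 481.80 + 31.75 = 513.55 m.
Head difference: h(P-9) − h(P-13) = 522.17 − 513.55 = 8.62 m.
Hydraulic gradient: i = |Δh| / L = 8.62 / 627 = 0.0137.
Flow is from higher to lower head: from P-9 toward P-13, i.e. toward the north-west.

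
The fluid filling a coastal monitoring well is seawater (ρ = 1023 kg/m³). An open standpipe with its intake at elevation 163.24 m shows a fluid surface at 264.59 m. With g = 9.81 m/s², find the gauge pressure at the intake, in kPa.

P ≈ 1020 kPa

Pressure head ψ = h − z = 264.59 − 163.24 = 101.35 m.
P = ρgψ = 1023 × 9.81 × 101.35 = 1017111 Pa ≈ 1020 kPa.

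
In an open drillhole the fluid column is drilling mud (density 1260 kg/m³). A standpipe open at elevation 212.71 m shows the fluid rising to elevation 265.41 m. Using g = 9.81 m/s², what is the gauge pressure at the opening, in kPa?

P ≈ 651 kPa

Pressure head ψ = h − z = 265.41 − 212.71 = 52.70 m.
P = ρgψ = 1260 × 9.81 × 52.70 = 651404 Pa ≈ 651 kPa.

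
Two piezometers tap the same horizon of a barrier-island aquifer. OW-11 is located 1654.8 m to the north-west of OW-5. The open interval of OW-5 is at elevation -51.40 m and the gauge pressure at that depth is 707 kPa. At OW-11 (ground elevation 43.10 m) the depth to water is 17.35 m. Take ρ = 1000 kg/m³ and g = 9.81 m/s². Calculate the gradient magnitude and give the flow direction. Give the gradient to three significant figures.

Pressure head at OW-5: ψ = P/(ρg) = 707×1000 / (1000 × 9.81) = 72.07 m.
Total head at OW-5: h = z + ψ = -51.40 + 72.07 = 20.67 m.
Total head at OW-11: h = 43.10 − 17.35 = 25.75 m.
Head difference: h(OW-5) − h(OW-11) = 20.67 − 25.75 = -5.08 m.
Hydraulic gradient: i = |Δh| / L = 5.08 / 1654.8 = 0.00307.
Flow is from higher to lower head: from OW-11 toward OW-5, i.e. toward the south-east.

i ≈ 0.00307; groundwater flows toward the south-east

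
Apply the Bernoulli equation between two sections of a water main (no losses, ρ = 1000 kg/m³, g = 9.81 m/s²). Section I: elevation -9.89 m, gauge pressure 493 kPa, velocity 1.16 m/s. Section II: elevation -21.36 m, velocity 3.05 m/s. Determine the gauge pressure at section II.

Pressure head at I: ψ₁ = P₁/(ρg) = 493×1000 / (1000 × 9.81) = 50.25 m.
Velocity heads: v₁²/2g = 1.16²/19.62 = 0.069 m; v₂²/2g = 3.05²/19.62 = 0.474 m.
Total head H = z₁ + ψ₁ + v₁²/2g = -9.89 + 50.25 + 0.069 = 40.43 m.
ψ₂ = H − z₂ − v₂²/2g = 40.43 − (-21.36) − 0.474 = 61.32 m.
P₂ = ρgψ₂ = 1000 × 9.81 × 61.32 ≈ 602 kPa.

P₂ ≈ 602 kPa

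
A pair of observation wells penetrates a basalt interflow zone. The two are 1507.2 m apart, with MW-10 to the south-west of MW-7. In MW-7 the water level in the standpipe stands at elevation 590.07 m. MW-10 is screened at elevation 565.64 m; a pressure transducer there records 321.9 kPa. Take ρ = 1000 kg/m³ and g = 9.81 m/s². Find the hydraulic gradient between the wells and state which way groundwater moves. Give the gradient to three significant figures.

i ≈ 0.00556; groundwater flows toward the north-east

Total head at MW-7: h = 590.07 m (water level in the piezometer is the total head).
Pressure head at MW-10: ψ = P/(ρg) = 321.9×1000 / (1000 × 9.81) = 32.81 m.
Total head at MW-10: h = z + ψ = 565.64 + 32.81 = 598.45 m.
Head difference: h(MW-7) − h(MW-10) = 590.07 − 598.45 = -8.38 m.
Hydraulic gradient: i = |Δh| / L = 8.38 / 1507.2 = 0.00556.
Flow is from higher to lower head: from MW-10 toward MW-7, i.e. toward the north-east.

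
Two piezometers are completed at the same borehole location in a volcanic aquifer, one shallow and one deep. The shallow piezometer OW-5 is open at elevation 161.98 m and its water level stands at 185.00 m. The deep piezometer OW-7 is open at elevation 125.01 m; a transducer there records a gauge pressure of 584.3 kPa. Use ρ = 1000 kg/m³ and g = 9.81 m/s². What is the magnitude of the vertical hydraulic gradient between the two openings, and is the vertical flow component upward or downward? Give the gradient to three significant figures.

|i_v| ≈ 0.0116; vertical flow is downward

Total head at OW-5: h = 185.00 m (water level in the standpipe).
Pressure head at OW-7: ψ = P/(ρg) = 584.3×1000 / (1000 × 9.81) = 59.56 m.
Total head at OW-7: h = z + ψ = 125.01 + 59.56 = 184.57 m.
Δh = h(OW-5) − h(OW-7) = 185.00 − 184.57 = 0.43 m.
Vertical separation Δz = 161.98 − 125.01 = 36.97 m.
|i_v| = |Δh| / Δz = 0.43 / 36.97 = 0.0116.
Head is higher in the shallow piezometer, so vertical flow is downward (recharge condition).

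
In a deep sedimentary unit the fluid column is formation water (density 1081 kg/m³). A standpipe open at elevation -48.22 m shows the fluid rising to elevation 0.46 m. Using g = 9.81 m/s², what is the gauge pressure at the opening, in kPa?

Pressure head ψ = h − z = 0.46 − (-48.22) = 48.68 m.
P = ρgψ = 1081 × 9.81 × 48.68 = 516232 Pa ≈ 516 kPa.

P ≈ 516 kPa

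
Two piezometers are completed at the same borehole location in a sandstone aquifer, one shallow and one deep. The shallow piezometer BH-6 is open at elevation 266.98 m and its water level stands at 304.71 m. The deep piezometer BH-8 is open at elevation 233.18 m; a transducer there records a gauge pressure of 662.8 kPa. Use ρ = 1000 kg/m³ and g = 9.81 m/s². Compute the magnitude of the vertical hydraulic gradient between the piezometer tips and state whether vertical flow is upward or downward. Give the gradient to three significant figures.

|i_v| ≈ 0.117; vertical flow is downward

Total head at BH-6: h = 304.71 m (water level in the standpipe).
Pressure head at BH-8: ψ = P/(ρg) = 662.8×1000 / (1000 × 9.81) = 67.56 m.
Total head at BH-8: h = z + ψ = 233.18 + 67.56 = 300.74 m.
Δh = h(BH-6) − h(BH-8) = 304.71 − 300.74 = 3.97 m.
Vertical separation Δz = 266.98 − 233.18 = 33.80 m.
|i_v| = |Δh| / Δz = 3.97 / 33.80 = 0.117.
Head is higher in the shallow piezometer, so vertical flow is downward (recharge condition).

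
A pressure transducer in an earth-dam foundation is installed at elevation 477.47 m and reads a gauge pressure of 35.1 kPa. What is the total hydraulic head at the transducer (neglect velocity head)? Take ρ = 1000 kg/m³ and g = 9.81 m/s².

ψ = P/(ρg) = 35.1×1000 / (1000 × 9.81) = 3.58 m.
h = z + ψ = 477.47 + 3.58 = 481.05 m.

h ≈ 481.05 m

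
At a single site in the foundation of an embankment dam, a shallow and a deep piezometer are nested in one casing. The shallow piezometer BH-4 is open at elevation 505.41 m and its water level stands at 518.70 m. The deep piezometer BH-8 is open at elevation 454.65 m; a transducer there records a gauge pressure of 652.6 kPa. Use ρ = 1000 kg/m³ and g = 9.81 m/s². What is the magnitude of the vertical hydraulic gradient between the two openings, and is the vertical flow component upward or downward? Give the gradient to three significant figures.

Total head at BH-4: h = 518.70 m (water level in the standpipe).
Pressure head at BH-8: ψ = P/(ρg) = 652.6×1000 / (1000 × 9.81) = 66.52 m.
Total head at BH-8: h = z + ψ = 454.65 + 66.52 = 521.17 m.
Δh = h(BH-4) − h(BH-8) = 518.70 − 521.17 = -2.47 m.
Vertical separation Δz = 505.41 − 454.65 = 50.76 m.
|i_v| = |Δh| / Δz = 2.47 / 50.76 = 0.0487.
Head is higher in the deep piezometer, so vertical flow is upward (discharge condition).

|i_v| ≈ 0.0487; vertical flow is upward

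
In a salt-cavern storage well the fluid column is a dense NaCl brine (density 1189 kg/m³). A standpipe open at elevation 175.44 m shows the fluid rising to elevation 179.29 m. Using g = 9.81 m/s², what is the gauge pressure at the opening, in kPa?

P ≈ 44.9 kPa

Pressure head ψ = h − z = 179.29 − 175.44 = 3.85 m.
P = ρgψ = 1189 × 9.81 × 3.85 = 44907 Pa ≈ 44.9 kPa.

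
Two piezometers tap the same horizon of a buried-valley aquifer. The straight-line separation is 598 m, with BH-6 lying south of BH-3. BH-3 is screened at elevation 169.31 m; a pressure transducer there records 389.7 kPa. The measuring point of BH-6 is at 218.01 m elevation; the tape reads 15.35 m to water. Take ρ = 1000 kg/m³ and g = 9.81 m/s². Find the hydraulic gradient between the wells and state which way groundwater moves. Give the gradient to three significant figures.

i ≈ 0.0107; groundwater flows toward the south

Pressure head at BH-3: ψ = P/(ρg) = 389.7×1000 / (1000 × 9.81) = 39.72 m.
Total head at BH-3: h = z + ψ = 169.31 + 39.72 = 209.03 m.
Total head at BH-6: h = 218.01 − 15.35 = 202.66 m.
Head difference: h(BH-3) − h(BH-6) = 209.03 − 202.66 = 6.37 m.
Hydraulic gradient: i = |Δh| / L = 6.37 / 598 = 0.0107.
Flow is from higher to lower head: from BH-3 toward BH-6, i.e. toward the south.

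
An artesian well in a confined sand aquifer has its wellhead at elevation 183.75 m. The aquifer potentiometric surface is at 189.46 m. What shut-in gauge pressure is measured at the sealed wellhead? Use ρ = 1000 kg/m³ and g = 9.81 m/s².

Head above the cap: Δh = 189.46 − 183.75 = 5.71 m.
P = ρgΔh = 1000 × 9.81 × 5.71 = 56015 Pa ≈ 56.0 kPa.

P ≈ 56.0 kPa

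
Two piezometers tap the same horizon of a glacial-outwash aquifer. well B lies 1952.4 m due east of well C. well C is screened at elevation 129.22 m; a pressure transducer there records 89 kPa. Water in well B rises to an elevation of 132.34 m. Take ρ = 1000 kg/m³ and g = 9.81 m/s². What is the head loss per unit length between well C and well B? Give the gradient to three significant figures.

Pressure head at well C: ψ = P/(ρg) = 89×1000 / (1000 × 9.81) = 9.07 m.
Total head at well C: h = z + ψ = 129.22 + 9.07 = 138.29 m.
Total head at well B: h = 132.34 m (water level in the piezometer is the total head).
Head difference: h(well C) − h(well B) = 138.29 − 132.34 = 5.95 m.
Hydraulic gradient: i = |Δh| / L = 5.95 / 1952.4 = 0.00305.

i ≈ 0.00305 m/m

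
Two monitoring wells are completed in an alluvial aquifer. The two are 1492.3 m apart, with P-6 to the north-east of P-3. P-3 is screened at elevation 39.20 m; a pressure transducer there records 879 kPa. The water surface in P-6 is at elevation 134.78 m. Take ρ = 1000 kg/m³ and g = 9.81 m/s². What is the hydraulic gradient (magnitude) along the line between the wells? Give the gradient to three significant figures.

i ≈ 0.00401

Pressure head at P-3: ψ = P/(ρg) = 879×1000 / (1000 × 9.81) = 89.60 m.
Total head at P-3: h = z + ψ = 39.20 + 89.60 = 128.80 m.
Total head at P-6: h = 134.78 m (water level in the piezometer is the total head).
Head difference: h(P-3) − h(P-6) = 128.80 − 134.78 = -5.98 m.
Hydraulic gradient: i = |Δh| / L = 5.98 / 1492.3 = 0.00401.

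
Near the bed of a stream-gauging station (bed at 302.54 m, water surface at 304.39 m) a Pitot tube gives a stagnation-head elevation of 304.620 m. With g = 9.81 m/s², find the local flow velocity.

v ≈ 2.12 m/s

Near the bed, under hydrostatic conditions, the piezometric head (z + ψ) equals the free-surface elevation, 304.39 m.
Velocity head = total − piezometric = 304.620 − 304.39 = 0.230 m.
v = √(2g·h_v) = √(2 × 9.81 × 0.230) = 2.12 m/s.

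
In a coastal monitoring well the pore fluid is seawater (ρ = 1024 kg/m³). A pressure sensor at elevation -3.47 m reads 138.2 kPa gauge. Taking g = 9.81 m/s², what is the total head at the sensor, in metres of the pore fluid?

ψ = P/(ρg) = 138.2×1000 / (1024 × 9.81) = 13.76 m.
h = z + ψ = -3.47 + 13.76 = 10.29 m.

h ≈ 10.29 m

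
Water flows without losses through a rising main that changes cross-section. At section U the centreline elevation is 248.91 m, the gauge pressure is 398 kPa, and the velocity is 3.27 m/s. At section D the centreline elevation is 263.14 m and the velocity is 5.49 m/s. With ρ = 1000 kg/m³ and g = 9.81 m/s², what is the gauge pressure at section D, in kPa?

P₂ ≈ 249 kPa

Pressure head at U: ψ₁ = P₁/(ρg) = 398×1000 / (1000 × 9.81) = 40.57 m.
Velocity heads: v₁²/2g = 3.27²/19.62 = 0.545 m; v₂²/2g = 5.49²/19.62 = 1.536 m.
Total head H = z₁ + ψ₁ + v₁²/2g = 248.91 + 40.57 + 0.545 = 290.03 m.
ψ₂ = H − z₂ − v₂²/2g = 290.03 − 263.14 − 1.536 = 25.35 m.
P₂ = ρgψ₂ = 1000 × 9.81 × 25.35 ≈ 249 kPa.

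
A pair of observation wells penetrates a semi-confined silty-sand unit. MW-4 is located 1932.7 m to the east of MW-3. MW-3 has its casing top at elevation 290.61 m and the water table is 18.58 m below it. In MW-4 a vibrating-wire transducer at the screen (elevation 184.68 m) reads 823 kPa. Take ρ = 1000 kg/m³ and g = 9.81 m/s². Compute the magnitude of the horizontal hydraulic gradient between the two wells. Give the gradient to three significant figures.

i ≈ 0.00179

Total head at MW-3: h = 290.61 − 18.58 = 272.03 m.
Pressure head at MW-4: ψ = P/(ρg) = 823×1000 / (1000 × 9.81) = 83.89 m.
Total head at MW-4: h = z + ψ = 184.68 + 83.89 = 268.57 m.
Head difference: h(MW-3) − h(MW-4) = 272.03 − 268.57 = 3.46 m.
Hydraulic gradient: i = |Δh| / L = 3.46 / 1932.7 = 0.00179.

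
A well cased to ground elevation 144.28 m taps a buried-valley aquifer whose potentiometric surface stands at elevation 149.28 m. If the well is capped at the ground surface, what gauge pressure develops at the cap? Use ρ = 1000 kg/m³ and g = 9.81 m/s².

P ≈ 49.0 kPa

Head above the cap: Δh = 149.28 − 144.28 = 5.00 m.
P = ρgΔh = 1000 × 9.81 × 5.00 = 49050 Pa ≈ 49.0 kPa.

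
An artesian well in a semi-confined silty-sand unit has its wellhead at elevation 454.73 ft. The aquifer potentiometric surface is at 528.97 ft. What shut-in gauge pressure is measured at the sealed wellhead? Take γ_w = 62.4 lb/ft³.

Head above the cap: Δh = 528.97 − 454.73 = 74.24 ft.
P = γΔh/144 = 62.4 × 74.24 / 144 = 32.2 psi.

P ≈ 32.2 psi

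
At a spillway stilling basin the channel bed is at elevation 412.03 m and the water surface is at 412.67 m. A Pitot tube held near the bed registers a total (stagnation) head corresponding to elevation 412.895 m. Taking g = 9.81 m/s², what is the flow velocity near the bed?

Near the bed, under hydrostatic conditions, the piezometric head (z + ψ) equals the free-surface elevation, 412.67 m.
Velocity head = total − piezometric = 412.895 − 412.67 = 0.225 m.
v = √(2g·h_v) = √(2 × 9.81 × 0.225) = 2.10 m/s.

v ≈ 2.10 m/s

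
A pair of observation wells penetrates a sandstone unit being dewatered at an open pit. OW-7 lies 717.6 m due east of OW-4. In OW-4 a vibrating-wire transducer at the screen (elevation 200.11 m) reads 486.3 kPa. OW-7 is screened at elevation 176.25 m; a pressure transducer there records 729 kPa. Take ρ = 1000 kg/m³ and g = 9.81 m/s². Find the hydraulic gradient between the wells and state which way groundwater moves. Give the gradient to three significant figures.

i ≈ 0.00123; groundwater flows toward the west

Pressure head at OW-4: ψ = P/(ρg) = 486.3×1000 / (1000 × 9.81) = 49.57 m.
Total head at OW-4: h = z + ψ = 200.11 + 49.57 = 249.68 m.
Pressure head at OW-7: ψ = P/(ρg) = 729×1000 / (1000 × 9.81) = 74.31 m.
Total head at OW-7: h = z + ψ = 176.25 + 74.31 = 250.56 m.
Head difference: h(OW-4) − h(OW-7) = 249.68 − 250.56 = -0.88 m.
Hydraulic gradient: i = |Δh| / L = 0.88 / 717.6 = 0.00123.
Flow is from higher to lower head: from OW-7 toward OW-4, i.e. toward the west.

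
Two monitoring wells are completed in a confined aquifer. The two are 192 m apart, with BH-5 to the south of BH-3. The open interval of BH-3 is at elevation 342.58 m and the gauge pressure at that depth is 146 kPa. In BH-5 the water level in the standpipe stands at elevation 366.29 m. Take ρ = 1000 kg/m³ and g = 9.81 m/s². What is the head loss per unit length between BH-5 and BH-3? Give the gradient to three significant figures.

Pressure head at BH-3: ψ = P/(ρg) = 146×1000 / (1000 × 9.81) = 14.88 m.
Total head at BH-3: h = z + ψ = 342.58 + 14.88 = 357.46 m.
Total head at BH-5: h = 366.29 m (water level in the piezometer is the total head).
Head difference: h(BH-3) − h(BH-5) = 357.46 − 366.29 = -8.83 m.
Hydraulic gradient: i = |Δh| / L = 8.83 / 192 = 0.0460.

i ≈ 0.0460 m/m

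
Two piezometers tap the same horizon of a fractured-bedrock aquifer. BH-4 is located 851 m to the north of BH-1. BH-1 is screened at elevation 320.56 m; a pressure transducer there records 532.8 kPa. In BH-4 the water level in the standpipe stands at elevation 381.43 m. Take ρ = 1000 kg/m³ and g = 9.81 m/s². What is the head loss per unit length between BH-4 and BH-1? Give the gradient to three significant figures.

i ≈ 0.00771 m/m

Pressure head at BH-1: ψ = P/(ρg) = 532.8×1000 / (1000 × 9.81) = 54.31 m.
Total head at BH-1: h = z + ψ = 320.56 + 54.31 = 374.87 m.
Total head at BH-4: h = 381.43 m (water level in the piezometer is the total head).
Head difference: h(BH-1) − h(BH-4) = 374.87 − 381.43 = -6.56 m.
Hydraulic gradient: i = |Δh| / L = 6.56 / 851 = 0.00771.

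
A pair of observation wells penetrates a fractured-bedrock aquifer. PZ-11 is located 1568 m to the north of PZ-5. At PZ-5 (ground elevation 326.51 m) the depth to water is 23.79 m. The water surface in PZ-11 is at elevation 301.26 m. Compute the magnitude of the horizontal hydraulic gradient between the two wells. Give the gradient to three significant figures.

i ≈ 0.000931

Total head at PZ-5: h = 326.51 − 23.79 = 302.72 m.
Total head at PZ-11: h = 301.26 m (water level in the piezometer is the total head).
Head difference: h(PZ-5) − h(PZ-11) = 302.72 − 301.26 = 1.46 m.
Hydraulic gradient: i = |Δh| / L = 1.46 / 1568 = 0.000931.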